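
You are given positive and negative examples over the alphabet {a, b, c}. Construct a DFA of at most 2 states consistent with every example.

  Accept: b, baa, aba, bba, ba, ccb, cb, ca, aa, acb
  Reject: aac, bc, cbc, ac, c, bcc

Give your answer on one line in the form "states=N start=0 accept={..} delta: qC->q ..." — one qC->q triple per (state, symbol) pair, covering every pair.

Fold the examples into a partial DFA from state 0: repeatedly fix the first undefined (state, symbol) met by the shortest-then-alphabetical prefix, trying targets in increasing order and rejecting any under which an Accept and a Reject string meet in one state with the same remainder; add a state when all current targets are rejected. Accepting states are where Accept strings end.
a: 0a undefined. 0a->0: ok.
b: 0b undefined. 0b->0: ok.
c: 0c undefined. 0c->0: no, b/aac meet in 0. Open state 1: 0c->1.
ca: 1a undefined. 1a->0: ok.
cb: 1b undefined. 1b->0: ok.
cc: 1c undefined. 1c->0: no, b/bcc meet in 0. 1c->1: ok.
All examples now run through 2 states with every (state, symbol) defined. Accept strings end in {0}, Reject strings end in {1}; accept={0}.

states=2 start=0 accept={0} delta: 0a->0 0b->0 0c->1 1a->0 1b->0 1c->1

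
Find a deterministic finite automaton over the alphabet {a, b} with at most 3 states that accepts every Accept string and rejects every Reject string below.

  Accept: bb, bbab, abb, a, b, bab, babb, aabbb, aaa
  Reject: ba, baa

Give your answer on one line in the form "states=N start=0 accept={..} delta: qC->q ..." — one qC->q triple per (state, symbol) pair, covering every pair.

states=3 start=0 accept={0,1} delta: 0a->0 0b->1 1a->2 1b->0 2a->2 2b->0

Fold the examples into a partial DFA from state 0: repeatedly fix the first undefined (state, symbol) met by the shortest-then-alphabetical prefix, trying targets in increasing order and rejecting any under which an Accept and a Reject string meet in one state with the same remainder; add a state when all current targets are rejected. Accepting states are where Accept strings end.
a: 0a undefined. 0a->0: ok.
b: 0b undefined. 0b->0: no, bb/ba meet in 0. Open state 1: 0b->1.
ba: 1a undefined. 1a->0: no, a/ba meet in 0. 1a->1: no, b/ba meet in 1. Open state 2: 1a->2.
bb: 1b undefined. 1b->0: ok.
baa: 2a undefined. 2a->0: no, bb/baa meet in 0. 2a->1: no, bbab/baa meet in 1. 2a->2: ok.
bab: 2b undefined. 2b->0: ok.
All examples now run through 3 states with every (state, symbol) defined. Accept strings end in {0,1}, Reject strings end in {2}; accept={0,1}.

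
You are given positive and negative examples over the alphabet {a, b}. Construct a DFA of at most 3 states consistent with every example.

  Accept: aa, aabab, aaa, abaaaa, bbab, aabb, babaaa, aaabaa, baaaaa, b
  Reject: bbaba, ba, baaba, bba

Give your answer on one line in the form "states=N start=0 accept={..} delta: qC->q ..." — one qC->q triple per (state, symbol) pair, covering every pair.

Grow the machine one transition at a time. Run the examples from 0; the earliest place one falls off (shortest prefix, ties alphabetical) gets sent to the lowest-numbered state that keeps every Accept/Reject pair distinguishable — a pair clashes when both reach the same state with identical unread suffix — and to a fresh state only if none does.
a: 0a undefined. 0a->0: ok.
b: 0b undefined. 0b->0: no, aa/bbaba meet in 0. Open state 1: 0b->1.
ba: 1a undefined. 1a->0: no, aa/ba meet in 0. 1a->1: no, abaaaa/ba meet in 1. Open state 2: 1a->2.
bb: 1b undefined. 1b->0: no, aa/bba meet in 0. 1b->1: ok.
baa: 2a undefined. 2a->0: ok.
bab: 2b undefined. 2b->0: no, aa/bbaba meet in 0. 2b->1: ok.
All examples now run through 3 states with every (state, symbol) defined. Accept strings end in {0,1}, Reject strings end in {2}; accept={0,1}.

states=3 start=0 accept={0,1} delta: 0a->0 0b->1 1a->2 1b->1 2a->0 2b->1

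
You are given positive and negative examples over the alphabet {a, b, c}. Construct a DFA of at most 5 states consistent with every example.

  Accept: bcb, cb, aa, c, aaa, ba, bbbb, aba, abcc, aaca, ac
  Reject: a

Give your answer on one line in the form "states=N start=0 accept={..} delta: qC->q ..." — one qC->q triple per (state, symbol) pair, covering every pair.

states=3 start=0 accept={0,2} delta: 0a->1 0b->1 0c->2 1a->2 1b->2 1c->2 2a->0 2b->2 2c->1

Grow the machine one transition at a time. Run the examples from 0; the earliest place one falls off (shortest prefix, ties alphabetical) gets sent to the lowest-numbered state that keeps every Accept/Reject pair distinguishable — a pair clashes when both reach the same state with identical unread suffix — and to a fresh state only if none does.
a: 0a undefined. 0a->0: no, aa/a meet in 0. Open state 1: 0a->1.
b: 0b undefined. 0b->0: no, ba/a meet in 1. 0b->1: ok.
c: 0c undefined. 0c->0: no, cb/a meet in 1. 0c->1: no, c/a meet in 1. Open state 2: 0c->2.
aa: 1a undefined. 1a->0: no, aaa/a meet in 1. 1a->1: no, aa/a meet in 1. 1a->2: ok.
ab: 1b undefined. 1b->0: no, aba/a meet in 1. 1b->1: no, bbbb/a meet in 1. 1b->2: ok.
ac: 1c undefined. 1c->0: no, bcb/a meet in 1. 1c->1: no, ac/a meet in 1. 1c->2: ok.
cb: 2b undefined. 2b->0: no, bbbb/a meet in 1. 2b->1: no, bcb/a meet in 1. 2b->2: ok.
aaa: 2a undefined. 2a->0: ok.
aac: 2c undefined. 2c->0: no, aaca/a meet in 1. 2c->1: ok.
All examples now run through 3 states with every (state, symbol) defined. Accept strings end in {0,2}, Reject strings end in {1}; accept={0,2}.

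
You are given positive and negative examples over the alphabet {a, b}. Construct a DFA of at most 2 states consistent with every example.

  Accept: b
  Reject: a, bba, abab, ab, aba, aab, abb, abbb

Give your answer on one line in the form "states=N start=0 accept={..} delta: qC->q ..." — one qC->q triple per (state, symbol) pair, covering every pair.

Grow the machine one transition at a time. Run the examples from 0; the earliest place one falls off (shortest prefix, ties alphabetical) gets sent to the lowest-numbered state that keeps every Accept/Reject pair distinguishable — a pair clashes when both reach the same state with identical unread suffix — and to a fresh state only if none does.
a: 0a undefined. 0a->0: no, b/ab meet in 0 with "b" left. Open state 1: 0a->1.
b: 0b undefined. 0b->0: ok.
aa: 1a undefined. 1a->0: no, b/aab meet in 0. 1a->1: ok.
ab: 1b undefined. 1b->0: no, b/abab meet in 0. 1b->1: ok.
All examples now run through 2 states with every (state, symbol) defined. Accept strings end in {0}, Reject strings end in {1}; accept={0}.

states=2 start=0 accept={0} delta: 0a->1 0b->0 1a->1 1b->1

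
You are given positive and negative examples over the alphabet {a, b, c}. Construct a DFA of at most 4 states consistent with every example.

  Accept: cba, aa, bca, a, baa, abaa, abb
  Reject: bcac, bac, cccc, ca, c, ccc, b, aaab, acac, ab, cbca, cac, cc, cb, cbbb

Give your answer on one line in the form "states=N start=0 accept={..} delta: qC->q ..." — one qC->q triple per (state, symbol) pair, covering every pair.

states=4 start=0 accept={0} delta: 0a->0 0b->1 0c->2 1a->0 1b->0 1c->0 2a->2 2b->3 2c->2 3a->0 3b->0 3c->2

State merging on the prefix tree: take the shortest (then alphabetical) example prefix whose next move is undefined and point that move at state 0, else 1, else 2, ...; a target is out if some Accept/Reject pair would then sit in one state with the same input left (inseparable). If every existing state is out, open a new one.
a: 0a undefined. 0a->0: ok.
b: 0b undefined. 0b->0: no, aa/b meet in 0. Open state 1: 0b->1.
c: 0c undefined. 0c->0: no, aa/cccc meet in 0. 0c->1: no, abb/cb meet in 1 with "b" left. Open state 2: 0c->2.
ba: 1a undefined. 1a->0: ok.
bc: 1c undefined. 1c->0: ok.
ca: 2a undefined. 2a->0: no, aa/ca meet in 0. 2a->1: no, aa/acac meet in 0. 2a->2: ok.
cb: 2b undefined. 2b->0: no, cba/cb meet in 0. 2b->1: no, cba/cbca meet in 0. 2b->2: no, cba/bcac meet in 2. Open state 3: 2b->3.
cc: 2c undefined. 2c->0: no, aa/cccc meet in 0. 2c->1: no, aa/ccc meet in 0. 2c->2: ok.
abb: 1b undefined. 1b->0: ok.
cba: 3a undefined. 3a->0: ok.
cbb: 3b undefined. 3b->0: ok.
cbc: 3c undefined. 3c->0: no, cba/cbca meet in 0. 3c->1: no, cba/cbca meet in 0. 3c->2: ok.
All examples now run through 4 states with every (state, symbol) defined. Accept strings end in {0}, Reject strings end in {1,2,3}; accept={0}.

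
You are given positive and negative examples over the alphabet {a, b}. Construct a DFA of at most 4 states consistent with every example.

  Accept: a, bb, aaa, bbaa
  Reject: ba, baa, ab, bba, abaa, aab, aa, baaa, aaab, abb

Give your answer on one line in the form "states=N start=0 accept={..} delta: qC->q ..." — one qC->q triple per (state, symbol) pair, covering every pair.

Fold the examples into a partial DFA from state 0: repeatedly fix the first undefined (state, symbol) met by the shortest-then-alphabetical prefix, trying targets in increasing order and rejecting any under which an Accept and a Reject string meet in one state with the same remainder; add a state when all current targets are rejected. Accepting states are where Accept strings end.
a: 0a undefined. 0a->0: no, a/aa meet in 0. Open state 1: 0a->1.
b: 0b undefined. 0b->0: no, a/ba meet in 1. 0b->1: no, bb/ab meet in 1 with "b" left. Open state 2: 0b->2.
aa: 1a undefined. 1a->0: ok.
ab: 1b undefined. 1b->0: ok.
ba: 2a undefined. 2a->0: no, a/baa meet in 1. 2a->1: no, a/ba meet in 1. 2a->2: ok.
bb: 2b undefined. 2b->0: no, a/bba meet in 1. 2b->1: ok.
All examples now run through 3 states with every (state, symbol) defined. Accept strings end in {1}, Reject strings end in {0,2}; accept={1}.

states=3 start=0 accept={1} delta: 0a->1 0b->2 1a->0 1b->0 2a->2 2b->1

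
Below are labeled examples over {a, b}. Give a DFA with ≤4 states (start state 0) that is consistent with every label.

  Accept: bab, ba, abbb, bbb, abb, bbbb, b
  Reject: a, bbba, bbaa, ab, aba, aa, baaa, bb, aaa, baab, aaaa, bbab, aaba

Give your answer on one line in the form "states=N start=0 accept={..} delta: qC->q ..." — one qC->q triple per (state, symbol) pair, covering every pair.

states=4 start=0 accept={0,2} delta: 0a->1 0b->2 1a->1 1b->3 2a->0 2b->3 3a->1 3b->0

Grow the machine one transition at a time. Run the examples from 0; the earliest place one falls off (shortest prefix, ties alphabetical) gets sent to the lowest-numbered state that keeps every Accept/Reject pair distinguishable — a pair clashes when both reach the same state with identical unread suffix — and to a fresh state only if none does.
a: 0a undefined. 0a->0: no, ba/aba meet in 0 with "ba" left. Open state 1: 0a->1.
b: 0b undefined. 0b->0: no, bab/ab meet in 1 with "b" left. 0b->1: no, ba/aa meet in 1 with "a" left. Open state 2: 0b->2.
aa: 1a undefined. 1a->0: no, ba/aaba meet in 2 with "a" left. 1a->1: ok.
ab: 1b undefined. 1b->0: no, abbb/bb meet in 2 with "b" left. 1b->1: no, abbb/a meet in 1. 1b->2: no, ba/aba meet in 2 with "a" left. Open state 3: 1b->3.
ba: 2a undefined. 2a->0: ok.
bb: 2b undefined. 2b->0: no, ba/bbba meet in 0. 2b->1: no, bbb/ab meet in 3. 2b->2: no, bab/bb meet in 2. 2b->3: ok.
aba: 3a undefined. 3a->0: no, bab/bbab meet in 2. 3a->1: ok.
abb: 3b undefined. 3b->0: ok.
All examples now run through 4 states with every (state, symbol) defined. Accept strings end in {0,2}, Reject strings end in {1,3}; accept={0,2}.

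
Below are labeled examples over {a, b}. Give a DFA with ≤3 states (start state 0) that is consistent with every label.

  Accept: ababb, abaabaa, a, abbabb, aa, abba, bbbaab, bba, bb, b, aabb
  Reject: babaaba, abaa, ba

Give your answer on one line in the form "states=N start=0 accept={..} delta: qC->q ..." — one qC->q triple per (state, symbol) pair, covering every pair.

states=3 start=0 accept={0,1} delta: 0a->0 0b->1 1a->2 1b->0 2a->2 2b->0

State merging on the prefix tree: take the shortest (then alphabetical) example prefix whose next move is undefined and point that move at state 0, else 1, else 2, ...; a target is out if some Accept/Reject pair would then sit in one state with the same input left (inseparable). If every existing state is out, open a new one.
a: 0a undefined. 0a->0: ok.
b: 0b undefined. 0b->0: no, ababb/babaaba meet in 0. Open state 1: 0b->1.
ba: 1a undefined. 1a->0: no, abaabaa/babaaba meet in 0. 1a->1: no, b/abaa meet in 1. Open state 2: 1a->2.
bb: 1b undefined. 1b->0: ok.
bab: 2b undefined. 2b->0: ok.
abaa: 2a undefined. 2a->0: no, abaabaa/abaa meet in 0. 2a->1: no, ababb/abaa meet in 1. 2a->2: ok.
All examples now run through 3 states with every (state, symbol) defined. Accept strings end in {0,1}, Reject strings end in {2}; accept={0,1}.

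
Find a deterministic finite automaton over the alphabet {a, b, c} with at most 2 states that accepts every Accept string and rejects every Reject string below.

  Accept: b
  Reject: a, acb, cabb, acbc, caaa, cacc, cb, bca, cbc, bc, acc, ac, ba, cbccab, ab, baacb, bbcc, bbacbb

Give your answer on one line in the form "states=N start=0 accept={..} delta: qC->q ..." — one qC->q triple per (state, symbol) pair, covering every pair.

State merging on the prefix tree: take the shortest (then alphabetical) example prefix whose next move is undefined and point that move at state 0, else 1, else 2, ...; a target is out if some Accept/Reject pair would then sit in one state with the same input left (inseparable). If every existing state is out, open a new one.
a: 0a undefined. 0a->0: no, b/ab meet in 0 with "b" left. Open state 1: 0a->1.
b: 0b undefined. 0b->0: ok.
c: 0c undefined. 0c->0: no, b/cb meet in 0. 0c->1: ok.
ab: 1b undefined. 1b->0: no, b/cb meet in 0. 1b->1: ok.
ac: 1c undefined. 1c->0: no, b/acb meet in 0. 1c->1: ok.
ca: 1a undefined. 1a->0: no, b/cabb meet in 0. 1a->1: ok.
All examples now run through 2 states with every (state, symbol) defined. Accept strings end in {0}, Reject strings end in {1}; accept={0}.

states=2 start=0 accept={0} delta: 0a->1 0b->0 0c->1 1a->1 1b->1 1c->1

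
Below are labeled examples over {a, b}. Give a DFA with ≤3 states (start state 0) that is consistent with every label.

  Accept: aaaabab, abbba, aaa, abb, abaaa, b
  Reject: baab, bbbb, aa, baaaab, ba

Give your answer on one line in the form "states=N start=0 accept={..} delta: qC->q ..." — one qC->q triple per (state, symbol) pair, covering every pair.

states=2 start=0 accept={1} delta: 0a->1 0b->1 1a->0 1b->0

Grow the machine one transition at a time. Run the examples from 0; the earliest place one falls off (shortest prefix, ties alphabetical) gets sent to the lowest-numbered state that keeps every Accept/Reject pair distinguishable — a pair clashes when both reach the same state with identical unread suffix — and to a fresh state only if none does.
a: 0a undefined. 0a->0: no, aaa/aa meet in 0. Open state 1: 0a->1.
b: 0b undefined. 0b->0: no, b/bbbb meet in 0. 0b->1: ok.
aa: 1a undefined. 1a->0: ok.
ab: 1b undefined. 1b->0: ok.
All examples now run through 2 states with every (state, symbol) defined. Accept strings end in {1}, Reject strings end in {0}; accept={1}.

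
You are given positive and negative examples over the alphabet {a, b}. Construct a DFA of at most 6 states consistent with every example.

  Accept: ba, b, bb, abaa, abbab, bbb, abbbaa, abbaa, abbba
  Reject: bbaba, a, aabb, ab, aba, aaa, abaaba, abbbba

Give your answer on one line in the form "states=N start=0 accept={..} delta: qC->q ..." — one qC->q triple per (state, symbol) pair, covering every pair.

states=6 start=0 accept={0,2} delta: 0a->1 0b->2 1a->1 1b->3 2a->0 2b->0 3a->4 3b->4 4a->2 4b->5 5a->2 5b->0

Fold the examples into a partial DFA from state 0: repeatedly fix the first undefined (state, symbol) met by the shortest-then-alphabetical prefix, trying targets in increasing order and rejecting any under which an Accept and a Reject string meet in one state with the same remainder; add a state when all current targets are rejected. Accepting states are where Accept strings end.
a: 0a undefined. 0a->0: no, ba/aba meet in 0 with "ba" left. Open state 1: 0a->1.
b: 0b undefined. 0b->0: no, ba/a meet in 1. 0b->1: no, b/a meet in 1. Open state 2: 0b->2.
aa: 1a undefined. 1a->0: no, bb/aabb meet in 2 with "b" left. 1a->1: ok.
ab: 1b undefined. 1b->0: no, b/aabb meet in 2. 1b->1: no, abaa/a meet in 1. 1b->2: no, ba/aba meet in 2 with "a" left. Open state 3: 1b->3.
ba: 2a undefined. 2a->0: ok.
bb: 2b undefined. 2b->0: ok.
aba: 3a undefined. 3a->0: no, ba/bbaba meet in 0. 3a->1: no, abaa/bbaba meet in 1. 3a->2: no, ba/abaaba meet in 0. 3a->3: no, abaa/bbaba meet in 3. Open state 4: 3a->4.
abb: 3b undefined. 3b->0: no, ba/aabb meet in 0. 3b->1: no, abbab/ab meet in 3. 3b->2: no, ba/abbbba meet in 0. 3b->3: no, abbba/bbaba meet in 4. 3b->4: ok.
abaa: 4a undefined. 4a->0: no, ba/abaaba meet in 0. 4a->1: no, abaa/a meet in 1. 4a->2: ok.
abbb: 4b undefined. 4b->0: no, ba/abbbba meet in 0. 4b->1: no, abbbaa/a meet in 1. 4b->2: no, abbbaa/a meet in 1. 4b->3: no, b/abbbba meet in 2. 4b->4: no, b/abbbba meet in 2. Open state 5: 4b->5.
abbba: 5a undefined. 5a->0: no, abbbaa/a meet in 1. 5a->1: no, abbbaa/a meet in 1. 5a->2: ok.
abbbb: 5b undefined. 5b->0: ok.
All examples now run through 6 states with every (state, symbol) defined. Accept strings end in {0,2}, Reject strings end in {1,3,4}; accept={0,2}.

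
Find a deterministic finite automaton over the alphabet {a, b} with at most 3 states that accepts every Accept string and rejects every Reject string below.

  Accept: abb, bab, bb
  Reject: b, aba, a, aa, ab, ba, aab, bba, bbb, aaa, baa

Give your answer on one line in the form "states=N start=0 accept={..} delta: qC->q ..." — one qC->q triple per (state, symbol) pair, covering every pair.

states=3 start=0 accept={2} delta: 0a->0 0b->1 1a->1 1b->2 2a->0 2b->0

State merging on the prefix tree: take the shortest (then alphabetical) example prefix whose next move is undefined and point that move at state 0, else 1, else 2, ...; a target is out if some Accept/Reject pair would then sit in one state with the same input left (inseparable). If every existing state is out, open a new one.
a: 0a undefined. 0a->0: ok.
b: 0b undefined. 0b->0: no, abb/b meet in 0. Open state 1: 0b->1.
ba: 1a undefined. 1a->0: no, bab/b meet in 1. 1a->1: ok.
bb: 1b undefined. 1b->0: no, abb/a meet in 0. 1b->1: no, abb/b meet in 1. Open state 2: 1b->2.
bba: 2a undefined. 2a->0: ok.
bbb: 2b undefined. 2b->0: ok.
All examples now run through 3 states with every (state, symbol) defined. Accept strings end in {2}, Reject strings end in {0,1}; accept={2}.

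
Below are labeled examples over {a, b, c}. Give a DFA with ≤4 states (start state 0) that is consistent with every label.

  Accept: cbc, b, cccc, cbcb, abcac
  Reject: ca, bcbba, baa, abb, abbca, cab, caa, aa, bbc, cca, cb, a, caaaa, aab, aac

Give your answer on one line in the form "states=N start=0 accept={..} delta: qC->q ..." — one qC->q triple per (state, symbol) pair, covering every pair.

states=4 start=0 accept={0,3} delta: 0a->1 0b->0 0c->1 1a->1 1b->2 1c->2 2a->1 2b->1 2c->3 3a->2 3b->0 3c->0

Fold the examples into a partial DFA from state 0: repeatedly fix the first undefined (state, symbol) met by the shortest-then-alphabetical prefix, trying targets in increasing order and rejecting any under which an Accept and a Reject string meet in one state with the same remainder; add a state when all current targets are rejected. Accepting states are where Accept strings end.
a: 0a undefined. 0a->0: no, b/aab meet in 0 with "b" left. Open state 1: 0a->1.
b: 0b undefined. 0b->0: ok.
c: 0c undefined. 0c->0: no, cbc/bbc meet in 0. 0c->1: ok.
aa: 1a undefined. 1a->0: no, b/ca meet in 0. 1a->1: ok.
ab: 1b undefined. 1b->0: no, cbc/ca meet in 1. 1b->1: no, cbc/aac meet in 1 with "c" left. Open state 2: 1b->2.
cc: 1c undefined. 1c->0: no, b/aac meet in 0. 1c->1: no, cccc/ca meet in 1. 1c->2: ok.
abb: 2b undefined. 2b->0: no, b/abb meet in 0. 2b->1: ok.
abc: 2c undefined. 2c->0: no, cccc/ca meet in 1. 2c->1: no, cbc/ca meet in 1. 2c->2: no, cbc/cab meet in 2. Open state 3: 2c->3.
cca: 2a undefined. 2a->0: no, b/abbca meet in 0. 2a->1: ok.
abca: 3a undefined. 3a->0: no, abcac/ca meet in 1. 3a->1: no, abcac/cab meet in 2. 3a->2: ok.
cbcb: 3b undefined. 3b->0: ok.
cccc: 3c undefined. 3c->0: ok.
All examples now run through 4 states with every (state, symbol) defined. Accept strings end in {0,3}, Reject strings end in {1,2}; accept={0,3}.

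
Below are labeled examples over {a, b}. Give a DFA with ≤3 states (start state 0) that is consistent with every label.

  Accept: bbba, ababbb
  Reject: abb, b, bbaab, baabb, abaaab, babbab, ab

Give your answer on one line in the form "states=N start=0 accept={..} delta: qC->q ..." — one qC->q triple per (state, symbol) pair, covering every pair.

states=3 start=0 accept={0} delta: 0a->0 0b->1 1a->0 1b->2 2a->0 2b->0

Fold the examples into a partial DFA from state 0: repeatedly fix the first undefined (state, symbol) met by the shortest-then-alphabetical prefix, trying targets in increasing order and rejecting any under which an Accept and a Reject string meet in one state with the same remainder; add a state when all current targets are rejected. Accepting states are where Accept strings end.
a: 0a undefined. 0a->0: ok.
b: 0b undefined. 0b->0: no, bbba/abb meet in 0. Open state 1: 0b->1.
ba: 1a undefined. 1a->0: ok.
bb: 1b undefined. 1b->0: no, bbba/abb meet in 0. 1b->1: no, ababbb/abb meet in 1. Open state 2: 1b->2.
bba: 2a undefined. 2a->0: ok.
bbb: 2b undefined. 2b->0: ok.
All examples now run through 3 states with every (state, symbol) defined. Accept strings end in {0}, Reject strings end in {1,2}; accept={0}.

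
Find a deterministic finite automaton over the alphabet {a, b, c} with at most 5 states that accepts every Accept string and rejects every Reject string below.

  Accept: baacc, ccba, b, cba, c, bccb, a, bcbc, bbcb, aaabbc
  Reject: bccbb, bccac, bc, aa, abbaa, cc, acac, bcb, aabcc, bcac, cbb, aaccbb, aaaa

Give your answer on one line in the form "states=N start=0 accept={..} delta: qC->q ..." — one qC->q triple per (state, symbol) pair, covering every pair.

Fold the examples into a partial DFA from state 0: repeatedly fix the first undefined (state, symbol) met by the shortest-then-alphabetical prefix, trying targets in increasing order and rejecting any under which an Accept and a Reject string meet in one state with the same remainder; add a state when all current targets are rejected. Accepting states are where Accept strings end.
a: 0a undefined. 0a->0: no, a/aa meet in 0. Open state 1: 0a->1.
b: 0b undefined. 0b->0: no, c/bc meet in 0 with "c" left. 0b->1: ok.
c: 0c undefined. 0c->0: no, ccba/aa meet in 1 with "a" left. 0c->1: ok.
aa: 1a undefined. 1a->0: no, baacc/aabcc meet in 1 with "cc" left. 1a->1: no, b/aa meet in 1. Open state 2: 1a->2.
ab: 1b undefined. 1b->0: no, b/cbb meet in 1. 1b->1: no, b/cbb meet in 1. 1b->2: ok.
ac: 1c undefined. 1c->0: no, ccba/aa meet in 2. 1c->1: no, b/bc meet in 1. 1c->2: ok.
aaa: 2a undefined. 2a->0: no, baacc/bc meet in 2. 2a->1: ok.
aab: 2b undefined. 2b->0: ok.
aac: 2c undefined. 2c->0: no, baacc/bcb meet in 0. 2c->1: no, baacc/bccac meet in 1. 2c->2: no, baacc/bccac meet in 2. Open state 3: 2c->3.
aacc: 3c undefined. 3c->0: ok.
bbcb: 3b undefined. 3b->0: no, ccba/bccbb meet in 1. 3b->1: ok.
bcca: 3a undefined. 3a->0: no, ccba/bccac meet in 1. 3a->1: ok.
All examples now run through 4 states with every (state, symbol) defined. Accept strings end in {1,3}, Reject strings end in {0,2}; accept={1,3}.

states=4 start=0 accept={1,3} delta: 0a->1 0b->1 0c->1 1a->2 1b->2 1c->2 2a->1 2b->0 2c->3 3a->1 3b->1 3c->0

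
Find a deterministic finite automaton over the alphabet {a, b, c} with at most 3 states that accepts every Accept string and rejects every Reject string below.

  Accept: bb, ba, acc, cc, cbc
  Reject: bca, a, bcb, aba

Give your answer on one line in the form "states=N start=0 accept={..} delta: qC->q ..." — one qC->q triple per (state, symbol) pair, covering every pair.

states=2 start=0 accept={0} delta: 0a->1 0b->1 0c->0 1a->0 1b->0 1c->0

Fold the examples into a partial DFA from state 0: repeatedly fix the first undefined (state, symbol) met by the shortest-then-alphabetical prefix, trying targets in increasing order and rejecting any under which an Accept and a Reject string meet in one state with the same remainder; add a state when all current targets are rejected. Accepting states are where Accept strings end.
a: 0a undefined. 0a->0: no, ba/aba meet in 0 with "ba" left. Open state 1: 0a->1.
b: 0b undefined. 0b->0: no, ba/a meet in 1. 0b->1: ok.
c: 0c undefined. 0c->0: ok.
ab: 1b undefined. 1b->0: ok.
ac: 1c undefined. 1c->0: ok.
ba: 1a undefined. 1a->0: ok.
All examples now run through 2 states with every (state, symbol) defined. Accept strings end in {0}, Reject strings end in {1}; accept={0}.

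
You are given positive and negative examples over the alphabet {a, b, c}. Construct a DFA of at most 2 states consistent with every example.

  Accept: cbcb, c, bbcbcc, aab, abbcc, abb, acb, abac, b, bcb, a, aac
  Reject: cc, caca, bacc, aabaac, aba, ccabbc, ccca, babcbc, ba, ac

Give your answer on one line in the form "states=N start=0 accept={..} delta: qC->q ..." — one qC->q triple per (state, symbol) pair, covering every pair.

Fold the examples into a partial DFA from state 0: repeatedly fix the first undefined (state, symbol) met by the shortest-then-alphabetical prefix, trying targets in increasing order and rejecting any under which an Accept and a Reject string meet in one state with the same remainder; add a state when all current targets are rejected. Accepting states are where Accept strings end.
a: 0a undefined. 0a->0: no, c/ac meet in 0 with "c" left. Open state 1: 0a->1.
b: 0b undefined. 0b->0: no, a/ba meet in 1. 0b->1: ok.
c: 0c undefined. 0c->0: no, c/cc meet in 0. 0c->1: ok.
aa: 1a undefined. 1a->0: ok.
ab: 1b undefined. 1b->0: no, cbcb/caca meet in 0. 1b->1: ok.
ac: 1c undefined. 1c->0: ok.
All examples now run through 2 states with every (state, symbol) defined. Accept strings end in {1}, Reject strings end in {0}; accept={1}.

states=2 start=0 accept={1} delta: 0a->1 0b->1 0c->1 1a->0 1b->1 1c->0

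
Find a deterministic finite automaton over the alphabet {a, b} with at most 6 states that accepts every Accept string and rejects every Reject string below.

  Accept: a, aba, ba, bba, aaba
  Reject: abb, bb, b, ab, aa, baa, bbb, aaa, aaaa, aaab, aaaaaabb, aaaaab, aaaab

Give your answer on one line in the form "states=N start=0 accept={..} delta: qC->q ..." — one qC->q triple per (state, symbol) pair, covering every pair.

states=3 start=0 accept={1} delta: 0a->1 0b->0 1a->2 1b->0 2a->2 2b->0

Grow the machine one transition at a time. Run the examples from 0; the earliest place one falls off (shortest prefix, ties alphabetical) gets sent to the lowest-numbered state that keeps every Accept/Reject pair distinguishable — a pair clashes when both reach the same state with identical unread suffix — and to a fresh state only if none does.
a: 0a undefined. 0a->0: no, a/aa meet in 0. Open state 1: 0a->1.
b: 0b undefined. 0b->0: ok.
aa: 1a undefined. 1a->0: no, a/aaa meet in 1. 1a->1: no, a/aa meet in 1. Open state 2: 1a->2.
ab: 1b undefined. 1b->0: ok.
aaa: 2a undefined. 2a->0: no, a/aaaa meet in 1. 2a->1: no, a/aaa meet in 1. 2a->2: ok.
aab: 2b undefined. 2b->0: ok.
All examples now run through 3 states with every (state, symbol) defined. Accept strings end in {1}, Reject strings end in {0,2}; accept={1}.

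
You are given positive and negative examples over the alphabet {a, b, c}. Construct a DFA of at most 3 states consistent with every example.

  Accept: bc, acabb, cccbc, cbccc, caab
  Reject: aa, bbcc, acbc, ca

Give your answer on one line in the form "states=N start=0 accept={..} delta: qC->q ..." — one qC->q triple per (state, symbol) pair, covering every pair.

Grow the machine one transition at a time. Run the examples from 0; the earliest place one falls off (shortest prefix, ties alphabetical) gets sent to the lowest-numbered state that keeps every Accept/Reject pair distinguishable — a pair clashes when both reach the same state with identical unread suffix — and to a fresh state only if none does.
a: 0a undefined. 0a->0: ok.
b: 0b undefined. 0b->0: ok.
c: 0c undefined. 0c->0: no, bc/aa meet in 0. Open state 1: 0c->1.
ca: 1a undefined. 1a->0: no, acabb/aa meet in 0. 1a->1: no, bc/ca meet in 1. Open state 2: 1a->2.
cb: 1b undefined. 1b->0: no, bc/acbc meet in 1. 1b->1: ok.
cc: 1c undefined. 1c->0: no, cccbc/aa meet in 0. 1c->1: no, bc/bbcc meet in 1. 1c->2: ok.
caa: 2a undefined. 2a->0: no, caab/aa meet in 0. 2a->1: ok.
ccc: 2c undefined. 2c->0: ok.
acab: 2b undefined. 2b->0: no, acabb/aa meet in 0. 2b->1: ok.
All examples now run through 3 states with every (state, symbol) defined. Accept strings end in {1}, Reject strings end in {0,2}; accept={1}.

states=3 start=0 accept={1} delta: 0a->0 0b->0 0c->1 1a->2 1b->1 1c->2 2a->1 2b->1 2c->0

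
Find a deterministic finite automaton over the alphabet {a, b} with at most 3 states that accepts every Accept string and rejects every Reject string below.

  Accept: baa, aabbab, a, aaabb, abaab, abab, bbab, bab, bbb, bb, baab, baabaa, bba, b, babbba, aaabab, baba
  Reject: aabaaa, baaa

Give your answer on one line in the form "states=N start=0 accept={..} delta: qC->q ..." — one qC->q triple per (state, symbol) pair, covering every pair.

states=3 start=0 accept={0,1} delta: 0a->0 0b->1 1a->2 1b->0 2a->1 2b->0

Grow the machine one transition at a time. Run the examples from 0; the earliest place one falls off (shortest prefix, ties alphabetical) gets sent to the lowest-numbered state that keeps every Accept/Reject pair distinguishable — a pair clashes when both reach the same state with identical unread suffix — and to a fresh state only if none does.
a: 0a undefined. 0a->0: ok.
b: 0b undefined. 0b->0: no, baa/aabaaa meet in 0. Open state 1: 0b->1.
ba: 1a undefined. 1a->0: no, baa/aabaaa meet in 0. 1a->1: no, baa/aabaaa meet in 1. Open state 2: 1a->2.
bb: 1b undefined. 1b->0: ok.
baa: 2a undefined. 2a->0: no, baa/aabaaa meet in 0. 2a->1: ok.
bab: 2b undefined. 2b->0: ok.
All examples now run through 3 states with every (state, symbol) defined. Accept strings end in {0,1}, Reject strings end in {2}; accept={0,1}.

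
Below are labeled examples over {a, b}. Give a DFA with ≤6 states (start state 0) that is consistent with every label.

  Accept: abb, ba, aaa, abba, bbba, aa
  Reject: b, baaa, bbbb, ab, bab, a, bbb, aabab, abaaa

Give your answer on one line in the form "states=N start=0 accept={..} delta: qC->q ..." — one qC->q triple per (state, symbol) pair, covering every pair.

states=4 start=0 accept={0,3} delta: 0a->1 0b->2 1a->3 1b->2 2a->3 2b->3 3a->0 3b->1

Grow the machine one transition at a time. Run the examples from 0; the earliest place one falls off (shortest prefix, ties alphabetical) gets sent to the lowest-numbered state that keeps every Accept/Reject pair distinguishable — a pair clashes when both reach the same state with identical unread suffix — and to a fresh state only if none does.
a: 0a undefined. 0a->0: no, aaa/a meet in 0. Open state 1: 0a->1.
b: 0b undefined. 0b->0: no, ba/a meet in 1. 0b->1: no, abb/bbb meet in 1 with "bb" left. Open state 2: 0b->2.
aa: 1a undefined. 1a->0: no, aaa/a meet in 1. 1a->1: no, aaa/a meet in 1. 1a->2: no, aa/b meet in 2. Open state 3: 1a->3.
ab: 1b undefined. 1b->0: no, abb/b meet in 2. 1b->1: no, abb/ab meet in 1. 1b->2: ok.
ba: 2a undefined. 2a->0: no, aa/baaa meet in 3. 2a->1: no, ba/a meet in 1. 2a->2: no, abb/bab meet in 2 with "b" left. 2a->3: ok.
bb: 2b undefined. 2b->0: no, abb/bbbb meet in 0. 2b->1: no, abb/bbbb meet in 1. 2b->2: no, abb/b meet in 2. 2b->3: ok.
aaa: 3a undefined. 3a->0: ok.
aab: 3b undefined. 3b->0: no, aaa/bab meet in 0. 3b->1: ok.
All examples now run through 4 states with every (state, symbol) defined. Accept strings end in {0,3}, Reject strings end in {1,2}; accept={0,3}.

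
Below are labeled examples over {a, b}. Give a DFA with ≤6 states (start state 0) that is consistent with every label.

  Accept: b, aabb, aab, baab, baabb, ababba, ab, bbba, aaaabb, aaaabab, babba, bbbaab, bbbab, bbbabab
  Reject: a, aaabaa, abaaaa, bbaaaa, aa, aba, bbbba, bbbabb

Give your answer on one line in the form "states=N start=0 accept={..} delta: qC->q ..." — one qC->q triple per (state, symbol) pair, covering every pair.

states=4 start=0 accept={1,2} delta: 0a->0 0b->1 1a->0 1b->2 2a->1 2b->3 3a->1 3b->0

State merging on the prefix tree: take the shortest (then alphabetical) example prefix whose next move is undefined and point that move at state 0, else 1, else 2, ...; a target is out if some Accept/Reject pair would then sit in one state with the same input left (inseparable). If every existing state is out, open a new one.
a: 0a undefined. 0a->0: ok.
b: 0b undefined. 0b->0: no, b/a meet in 0. Open state 1: 0b->1.
ba: 1a undefined. 1a->0: ok.
bb: 1b undefined. 1b->0: no, aabb/a meet in 0. 1b->1: no, b/bbbabb meet in 1. Open state 2: 1b->2.
bba: 2a undefined. 2a->0: no, ababba/a meet in 0. 2a->1: ok.
bbb: 2b undefined. 2b->0: no, aabb/bbbabb meet in 2. 2b->1: no, b/bbbba meet in 1. 2b->2: no, b/bbbba meet in 1. Open state 3: 2b->3.
bbba: 3a undefined. 3a->0: no, aabb/bbbabb meet in 2. 3a->1: ok.
bbbb: 3b undefined. 3b->0: ok.
All examples now run through 4 states with every (state, symbol) defined. Accept strings end in {1,2}, Reject strings end in {0,3}; accept={1,2}.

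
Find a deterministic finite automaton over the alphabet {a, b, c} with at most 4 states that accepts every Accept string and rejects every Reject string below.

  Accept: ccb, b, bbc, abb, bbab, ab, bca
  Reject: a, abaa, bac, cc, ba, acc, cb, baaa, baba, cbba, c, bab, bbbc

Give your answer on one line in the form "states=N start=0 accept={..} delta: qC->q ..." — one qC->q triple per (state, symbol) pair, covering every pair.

Grow the machine one transition at a time. Run the examples from 0; the earliest place one falls off (shortest prefix, ties alphabetical) gets sent to the lowest-numbered state that keeps every Accept/Reject pair distinguishable — a pair clashes when both reach the same state with identical unread suffix — and to a fresh state only if none does.
a: 0a undefined. 0a->0: ok.
b: 0b undefined. 0b->0: no, b/a meet in 0. Open state 1: 0b->1.
c: 0c undefined. 0c->0: no, ccb/cb meet in 1. 0c->1: no, b/c meet in 1. Open state 2: 0c->2.
ba: 1a undefined. 1a->0: no, b/bab meet in 1. 1a->1: no, b/abaa meet in 1. 1a->2: ok.
bb: 1b undefined. 1b->0: no, bbc/ba meet in 2. 1b->1: no, bbc/bbbc meet in 1 with "c" left. 1b->2: no, bbc/bac meet in 2 with "c" left. Open state 3: 1b->3.
bc: 1c undefined. 1c->0: no, bca/a meet in 0. 1c->1: no, bca/ba meet in 2. 1c->2: no, bca/abaa meet in 2 with "a" left. 1c->3: ok.
cb: 2b undefined. 2b->0: ok.
cc: 2c undefined. 2c->0: ok.
baa: 2a undefined. 2a->0: ok.
bba: 3a undefined. 3a->0: no, bca/a meet in 0. 3a->1: ok.
bbb: 3b undefined. 3b->0: ok.
bbc: 3c undefined. 3c->0: no, bbc/a meet in 0. 3c->1: ok.
All examples now run through 4 states with every (state, symbol) defined. Accept strings end in {1,3}, Reject strings end in {0,2}; accept={1,3}.

states=4 start=0 accept={1,3} delta: 0a->0 0b->1 0c->2 1a->2 1b->3 1c->3 2a->0 2b->0 2c->0 3a->1 3b->0 3c->1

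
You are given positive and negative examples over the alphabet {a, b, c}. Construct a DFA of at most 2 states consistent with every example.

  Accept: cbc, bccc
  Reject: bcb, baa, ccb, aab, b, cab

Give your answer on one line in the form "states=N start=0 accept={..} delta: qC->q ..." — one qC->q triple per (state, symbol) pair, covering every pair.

states=2 start=0 accept={1} delta: 0a->0 0b->0 0c->1 1a->0 1b->0 1c->0

State merging on the prefix tree: take the shortest (then alphabetical) example prefix whose next move is undefined and point that move at state 0, else 1, else 2, ...; a target is out if some Accept/Reject pair would then sit in one state with the same input left (inseparable). If every existing state is out, open a new one.
a: 0a undefined. 0a->0: ok.
b: 0b undefined. 0b->0: ok.
c: 0c undefined. 0c->0: no, cbc/bcb meet in 0. Open state 1: 0c->1.
ca: 1a undefined. 1a->0: ok.
cb: 1b undefined. 1b->0: ok.
cc: 1c undefined. 1c->0: ok.
All examples now run through 2 states with every (state, symbol) defined. Accept strings end in {1}, Reject strings end in {0}; accept={1}.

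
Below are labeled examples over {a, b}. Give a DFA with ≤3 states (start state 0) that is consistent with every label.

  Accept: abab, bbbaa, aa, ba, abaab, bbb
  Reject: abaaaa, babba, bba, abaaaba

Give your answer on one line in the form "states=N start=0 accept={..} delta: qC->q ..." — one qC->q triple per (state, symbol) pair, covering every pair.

State merging on the prefix tree: take the shortest (then alphabetical) example prefix whose next move is undefined and point that move at state 0, else 1, else 2, ...; a target is out if some Accept/Reject pair would then sit in one state with the same input left (inseparable). If every existing state is out, open a new one.
a: 0a undefined. 0a->0: ok.
b: 0b undefined. 0b->0: no, abab/abaaaa meet in 0. Open state 1: 0b->1.
ba: 1a undefined. 1a->0: no, aa/abaaaa meet in 0. 1a->1: no, ba/abaaaa meet in 1. Open state 2: 1a->2.
bb: 1b undefined. 1b->0: no, aa/bba meet in 0. 1b->1: no, ba/bba meet in 2. 1b->2: ok.
bab: 2b undefined. 2b->0: no, ba/babba meet in 2. 2b->1: no, bbbaa/babba meet in 2 with "a" left. 2b->2: ok.
bba: 2a undefined. 2a->0: no, abab/abaaaba meet in 2. 2a->1: ok.
All examples now run through 3 states with every (state, symbol) defined. Accept strings end in {0,2}, Reject strings end in {1}; accept={0,2}.

states=3 start=0 accept={0,2} delta: 0a->0 0b->1 1a->2 1b->2 2a->1 2b->2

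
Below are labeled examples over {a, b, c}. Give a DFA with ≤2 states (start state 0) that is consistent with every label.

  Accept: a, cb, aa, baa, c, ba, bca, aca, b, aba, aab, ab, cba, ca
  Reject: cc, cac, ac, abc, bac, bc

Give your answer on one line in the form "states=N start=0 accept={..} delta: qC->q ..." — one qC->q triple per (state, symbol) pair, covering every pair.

states=2 start=0 accept={1} delta: 0a->1 0b->1 0c->1 1a->1 1b->1 1c->0

State merging on the prefix tree: take the shortest (then alphabetical) example prefix whose next move is undefined and point that move at state 0, else 1, else 2, ...; a target is out if some Accept/Reject pair would then sit in one state with the same input left (inseparable). If every existing state is out, open a new one.
a: 0a undefined. 0a->0: no, c/ac meet in 0 with "c" left. Open state 1: 0a->1.
b: 0b undefined. 0b->0: no, c/bc meet in 0 with "c" left. 0b->1: ok.
c: 0c undefined. 0c->0: no, c/cc meet in 0. 0c->1: ok.
aa: 1a undefined. 1a->0: no, a/cac meet in 1. 1a->1: ok.
ab: 1b undefined. 1b->0: no, a/abc meet in 1. 1b->1: ok.
ac: 1c undefined. 1c->0: ok.
All examples now run through 2 states with every (state, symbol) defined. Accept strings end in {1}, Reject strings end in {0}; accept={1}.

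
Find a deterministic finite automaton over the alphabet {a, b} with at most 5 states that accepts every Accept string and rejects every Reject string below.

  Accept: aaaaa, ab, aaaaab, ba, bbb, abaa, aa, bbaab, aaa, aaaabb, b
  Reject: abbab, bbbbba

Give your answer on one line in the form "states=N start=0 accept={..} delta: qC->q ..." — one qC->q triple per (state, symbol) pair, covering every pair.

Fold the examples into a partial DFA from state 0: repeatedly fix the first undefined (state, symbol) met by the shortest-then-alphabetical prefix, trying targets in increasing order and rejecting any under which an Accept and a Reject string meet in one state with the same remainder; add a state when all current targets are rejected. Accepting states are where Accept strings end.
a: 0a undefined. 0a->0: ok.
b: 0b undefined. 0b->0: no, aaaaa/abbab meet in 0. Open state 1: 0b->1.
ba: 1a undefined. 1a->0: ok.
bb: 1b undefined. 1b->0: no, aaaaa/bbbbba meet in 0. 1b->1: no, aaaaa/bbbbba meet in 0. Open state 2: 1b->2.
bba: 2a undefined. 2a->0: no, ab/abbab meet in 1. 2a->1: no, aaaabb/abbab meet in 2. 2a->2: no, bbb/abbab meet in 2 with "b" left. Open state 3: 2a->3.
bbb: 2b undefined. 2b->0: ok.
bbaa: 3a undefined. 3a->0: ok.
abbab: 3b undefined. 3b->0: no, aaaaa/abbab meet in 0. 3b->1: no, ab/abbab meet in 1. 3b->2: no, aaaabb/abbab meet in 2. 3b->3: ok.
All examples now run through 4 states with every (state, symbol) defined. Accept strings end in {0,1,2}, Reject strings end in {3}; accept={0,1,2}.

states=4 start=0 accept={0,1,2} delta: 0a->0 0b->1 1a->0 1b->2 2a->3 2b->0 3a->0 3b->3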